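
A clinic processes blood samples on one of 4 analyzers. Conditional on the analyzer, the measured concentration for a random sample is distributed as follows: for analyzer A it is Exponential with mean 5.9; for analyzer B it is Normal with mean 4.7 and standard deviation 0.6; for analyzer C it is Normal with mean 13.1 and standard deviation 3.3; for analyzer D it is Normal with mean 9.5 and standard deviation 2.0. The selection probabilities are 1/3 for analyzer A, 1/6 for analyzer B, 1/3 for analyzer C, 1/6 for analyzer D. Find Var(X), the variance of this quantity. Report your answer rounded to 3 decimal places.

27.800

Per component, A: μ=5.9, E[X²]=69.62; B: μ=4.7, E[X²]=22.45; C: μ=13.1, E[X²]=182.5; D: μ=9.5, E[X²]=94.25.
E[X] = 0.333333·5.9 + 0.166667·4.7 + 0.333333·13.1 + 0.166667·9.5 = 8.7.
E[X²] = 0.333333·69.62 + 0.166667·22.45 + 0.333333·182.5 + 0.166667·94.25 = 103.49.
Var(X) = E[X²] − (E[X])² = 103.49 − 75.69 = 27.8.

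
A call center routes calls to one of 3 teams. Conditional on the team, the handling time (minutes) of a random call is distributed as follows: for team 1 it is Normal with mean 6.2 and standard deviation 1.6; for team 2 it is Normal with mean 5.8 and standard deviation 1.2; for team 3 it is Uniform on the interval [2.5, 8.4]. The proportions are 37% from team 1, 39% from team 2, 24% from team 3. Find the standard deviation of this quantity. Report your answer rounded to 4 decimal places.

Per component, 1: μ=6.2, E[X²]=41; 2: μ=5.8, E[X²]=35.08; 3: μ=5.45, E[X²]=32.6033.
E[X] = 0.37·6.2 + 0.39·5.8 + 0.24·5.45 = 5.864.
E[X²] = 0.37·41 + 0.39·35.08 + 0.24·32.6033 = 36.676.
Var(X) = E[X²] − (E[X])² = 36.676 − 34.3865 = 2.2895.
SD(X) = √2.2895 = 1.51311.

1.5131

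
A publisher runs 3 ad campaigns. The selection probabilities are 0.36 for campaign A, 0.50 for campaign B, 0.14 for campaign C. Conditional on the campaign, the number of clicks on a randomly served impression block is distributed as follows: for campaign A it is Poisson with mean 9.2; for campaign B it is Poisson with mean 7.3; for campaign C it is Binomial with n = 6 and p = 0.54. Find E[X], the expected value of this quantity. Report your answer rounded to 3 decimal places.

Component means — A: 9.2; B: 7.3; C: 3.24.
E[X] = 0.36·9.2 + 0.5·7.3 + 0.14·3.24 = 7.4156.

7.416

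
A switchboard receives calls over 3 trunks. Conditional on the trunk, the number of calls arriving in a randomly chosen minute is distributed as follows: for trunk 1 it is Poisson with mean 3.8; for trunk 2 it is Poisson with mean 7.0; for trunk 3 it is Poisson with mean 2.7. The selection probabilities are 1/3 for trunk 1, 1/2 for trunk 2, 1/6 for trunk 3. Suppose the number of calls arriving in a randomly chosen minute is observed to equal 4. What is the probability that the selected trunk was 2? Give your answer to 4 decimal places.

Likelihoods P(X=4 | ·): 1: 0.194359; 2: 0.0912262; 3: 0.148816.
Posterior ∝ prior × likelihood. Numerator for 2: 0.5·0.0912262 = 0.0456131.
Normalizing constant: 0.333333·0.194359 + 0.5·0.0912262 + 0.166667·0.148816 = 0.135202.
P(2 | observation) = 0.0456131 / 0.135202 = 0.33737.

0.3374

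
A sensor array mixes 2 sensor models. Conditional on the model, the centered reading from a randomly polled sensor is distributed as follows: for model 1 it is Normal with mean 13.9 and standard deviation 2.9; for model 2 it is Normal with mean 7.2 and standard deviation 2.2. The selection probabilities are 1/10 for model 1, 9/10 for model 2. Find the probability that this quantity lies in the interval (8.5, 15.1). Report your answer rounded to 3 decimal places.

0.312

Conditional on each model, P(8.5 < X < 15.1): 1: 0.62919; 2: 0.277126.
By total probability, P(8.5 < X < 15.1) = 0.1·0.62919 + 0.9·0.277126 = 0.312332.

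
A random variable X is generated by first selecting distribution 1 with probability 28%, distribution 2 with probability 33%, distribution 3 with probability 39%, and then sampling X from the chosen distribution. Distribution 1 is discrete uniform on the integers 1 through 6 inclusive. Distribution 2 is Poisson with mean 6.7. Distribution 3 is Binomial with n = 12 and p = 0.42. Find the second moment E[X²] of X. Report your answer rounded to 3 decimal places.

32.318

For each component E[X²] = Var + (mean)², giving 1: 15.1667; 2: 51.59; 3: 28.3248.
Overall E[X²] = 0.28·15.1667 + 0.33·51.59 + 0.39·28.3248 = 32.318.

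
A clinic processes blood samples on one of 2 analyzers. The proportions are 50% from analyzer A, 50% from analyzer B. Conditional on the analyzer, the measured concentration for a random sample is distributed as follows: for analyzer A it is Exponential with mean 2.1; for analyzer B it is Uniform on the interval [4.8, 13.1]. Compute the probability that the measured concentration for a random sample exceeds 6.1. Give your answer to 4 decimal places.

Conditional on each analyzer, P(X > 6.1): A: 0.0547618; B: 0.843373.
By total probability, P(X > 6.1) = 0.5·0.0547618 + 0.5·0.843373 = 0.449068.

0.4491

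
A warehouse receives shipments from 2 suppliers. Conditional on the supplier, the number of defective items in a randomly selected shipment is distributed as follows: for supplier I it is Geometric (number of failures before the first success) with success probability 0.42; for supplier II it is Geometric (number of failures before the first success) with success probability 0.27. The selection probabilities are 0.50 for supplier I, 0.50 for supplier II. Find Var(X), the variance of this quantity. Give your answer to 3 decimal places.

7.088

Per component, I: μ=1.38095, E[X²]=5.19501; II: μ=2.7037, E[X²]=17.3237.
E[X] = 0.5·1.38095 + 0.5·2.7037 = 2.04233.
E[X²] = 0.5·5.19501 + 0.5·17.3237 = 11.2594.
Var(X) = E[X²] − (E[X])² = 11.2594 − 4.1711 = 7.08827.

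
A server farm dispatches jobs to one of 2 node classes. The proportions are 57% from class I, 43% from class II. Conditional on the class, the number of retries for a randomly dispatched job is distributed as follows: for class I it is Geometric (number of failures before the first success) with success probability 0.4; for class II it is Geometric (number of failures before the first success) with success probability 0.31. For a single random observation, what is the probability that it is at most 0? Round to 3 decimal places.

Conditional on each class, P(X ≤ 0): I: 0.4; II: 0.31.
By total probability, P(X ≤ 0) = 0.57·0.4 + 0.43·0.31 = 0.3613.

0.361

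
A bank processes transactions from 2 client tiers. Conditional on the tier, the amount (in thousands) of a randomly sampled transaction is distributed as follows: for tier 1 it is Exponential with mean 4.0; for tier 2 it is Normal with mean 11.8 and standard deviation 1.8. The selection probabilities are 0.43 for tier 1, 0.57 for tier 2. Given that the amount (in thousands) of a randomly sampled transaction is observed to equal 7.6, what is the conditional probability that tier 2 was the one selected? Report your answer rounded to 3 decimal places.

0.341

Likelihoods f(7.6 | ·): 1: 0.0373922; 2: 0.0145677.
Posterior ∝ prior × likelihood. Numerator for 2: 0.57·0.0145677 = 0.0083036.
Normalizing constant: 0.43·0.0373922 + 0.57·0.0145677 = 0.0243822.
P(2 | observation) = 0.0083036 / 0.0243822 = 0.340559.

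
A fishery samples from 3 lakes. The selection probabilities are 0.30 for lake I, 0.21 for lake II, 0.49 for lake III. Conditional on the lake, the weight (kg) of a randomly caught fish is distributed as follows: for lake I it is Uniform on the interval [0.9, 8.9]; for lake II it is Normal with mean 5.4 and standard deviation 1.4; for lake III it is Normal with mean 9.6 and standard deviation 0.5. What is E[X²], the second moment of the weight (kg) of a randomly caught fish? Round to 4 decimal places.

For each component E[X²] = Var + (mean)², giving I: 29.3433; II: 31.12; III: 92.41.
Overall E[X²] = 0.3·29.3433 + 0.21·31.12 + 0.49·92.41 = 60.6191.

60.6191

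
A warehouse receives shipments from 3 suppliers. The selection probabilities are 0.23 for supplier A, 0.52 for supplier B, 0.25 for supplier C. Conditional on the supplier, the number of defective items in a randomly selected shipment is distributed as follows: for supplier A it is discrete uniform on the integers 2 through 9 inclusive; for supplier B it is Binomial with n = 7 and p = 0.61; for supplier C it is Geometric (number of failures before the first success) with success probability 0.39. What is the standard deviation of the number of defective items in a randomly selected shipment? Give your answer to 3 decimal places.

Per component, A: μ=5.5, E[X²]=35.5; B: μ=4.27, E[X²]=19.8982; C: μ=1.5641, E[X²]=6.45694.
E[X] = 0.23·5.5 + 0.52·4.27 + 0.25·1.5641 = 3.87643.
E[X²] = 0.23·35.5 + 0.52·19.8982 + 0.25·6.45694 = 20.1263.
Var(X) = E[X²] − (E[X])² = 20.1263 − 15.0267 = 5.09962.
SD(X) = √5.09962 = 2.25823.

2.258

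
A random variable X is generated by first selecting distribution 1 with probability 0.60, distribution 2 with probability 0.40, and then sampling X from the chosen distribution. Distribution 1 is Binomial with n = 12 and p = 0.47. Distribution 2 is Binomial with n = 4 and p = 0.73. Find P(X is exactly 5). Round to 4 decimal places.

0.1280

Conditional on each component, P(X = 5): 1: 0.213376; 2: 0.
By total probability, P(X = 5) = 0.6·0.213376 + 0.4·0 = 0.128026.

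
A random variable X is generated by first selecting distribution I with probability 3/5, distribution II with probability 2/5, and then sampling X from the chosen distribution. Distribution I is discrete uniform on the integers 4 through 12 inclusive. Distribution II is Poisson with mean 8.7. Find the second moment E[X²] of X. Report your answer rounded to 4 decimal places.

76.1560

For each component E[X²] = Var + (mean)², giving I: 70.6667; II: 84.39.
Overall E[X²] = 0.6·70.6667 + 0.4·84.39 = 76.156.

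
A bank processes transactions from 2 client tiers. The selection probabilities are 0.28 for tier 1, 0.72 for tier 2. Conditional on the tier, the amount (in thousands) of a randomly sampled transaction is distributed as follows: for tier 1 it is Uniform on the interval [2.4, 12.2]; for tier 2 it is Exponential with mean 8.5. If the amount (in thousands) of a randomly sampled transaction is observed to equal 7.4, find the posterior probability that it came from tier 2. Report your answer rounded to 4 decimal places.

Likelihoods f(7.4 | ·): 1: 0.102041; 2: 0.0492594.
Posterior ∝ prior × likelihood. Numerator for 2: 0.72·0.0492594 = 0.0354668.
Normalizing constant: 0.28·0.102041 + 0.72·0.0492594 = 0.0640382.
P(2 | observation) = 0.0354668 / 0.0640382 = 0.553838.

0.5538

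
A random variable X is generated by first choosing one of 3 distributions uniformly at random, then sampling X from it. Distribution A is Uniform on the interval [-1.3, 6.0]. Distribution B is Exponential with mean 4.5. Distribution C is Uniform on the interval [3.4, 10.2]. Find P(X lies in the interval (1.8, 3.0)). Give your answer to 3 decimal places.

Conditional on each component, P(1.8 < X < 3.0): A: 0.164384; B: 0.156903; C: 0.
By total probability, P(1.8 < X < 3.0) = 0.333333·0.164384 + 0.333333·0.156903 + 0.333333·0 = 0.107095.

0.107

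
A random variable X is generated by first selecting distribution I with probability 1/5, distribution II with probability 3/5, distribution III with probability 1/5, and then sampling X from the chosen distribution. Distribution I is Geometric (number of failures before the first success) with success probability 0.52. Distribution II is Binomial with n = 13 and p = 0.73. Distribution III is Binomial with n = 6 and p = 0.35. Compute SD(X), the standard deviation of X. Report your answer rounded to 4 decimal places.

4.1930

Per component, I: μ=0.923077, E[X²]=2.62722; II: μ=9.49, E[X²]=92.6224; III: μ=2.1, E[X²]=5.775.
E[X] = 0.2·0.923077 + 0.6·9.49 + 0.2·2.1 = 6.29862.
E[X²] = 0.2·2.62722 + 0.6·92.6224 + 0.2·5.775 = 57.2539.
Var(X) = E[X²] − (E[X])² = 57.2539 − 39.6726 = 17.5813.
SD(X) = √17.5813 = 4.19301.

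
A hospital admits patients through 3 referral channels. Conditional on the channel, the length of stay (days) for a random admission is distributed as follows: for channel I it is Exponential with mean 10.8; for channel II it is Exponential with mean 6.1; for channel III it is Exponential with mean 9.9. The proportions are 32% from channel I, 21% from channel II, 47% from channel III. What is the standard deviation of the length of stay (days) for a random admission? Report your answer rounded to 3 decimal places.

9.707

Per component, I: μ=10.8, E[X²]=233.28; II: μ=6.1, E[X²]=74.42; III: μ=9.9, E[X²]=196.02.
E[X] = 0.32·10.8 + 0.21·6.1 + 0.47·9.9 = 9.39.
E[X²] = 0.32·233.28 + 0.21·74.42 + 0.47·196.02 = 182.407.
Var(X) = E[X²] − (E[X])² = 182.407 − 88.1721 = 94.2351.
SD(X) = √94.2351 = 9.70748.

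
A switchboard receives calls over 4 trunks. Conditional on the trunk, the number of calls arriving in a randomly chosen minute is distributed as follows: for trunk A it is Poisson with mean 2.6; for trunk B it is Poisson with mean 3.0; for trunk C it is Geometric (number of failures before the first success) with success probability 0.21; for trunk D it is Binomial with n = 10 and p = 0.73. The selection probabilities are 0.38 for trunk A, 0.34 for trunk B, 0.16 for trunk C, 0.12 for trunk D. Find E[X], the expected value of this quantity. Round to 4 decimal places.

Component means — A: 2.6; B: 3; C: 3.7619; D: 7.3.
E[X] = 0.38·2.6 + 0.34·3 + 0.16·3.7619 + 0.12·7.3 = 3.4859.

3.4859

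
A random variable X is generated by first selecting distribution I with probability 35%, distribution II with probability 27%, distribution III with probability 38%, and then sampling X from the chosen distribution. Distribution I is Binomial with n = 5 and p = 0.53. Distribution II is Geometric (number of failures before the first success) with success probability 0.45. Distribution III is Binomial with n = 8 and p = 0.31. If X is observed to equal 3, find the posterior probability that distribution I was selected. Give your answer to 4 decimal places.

0.4909

Likelihoods P(X=3 | ·): I: 0.328869; II: 0.0748688; III: 0.260927.
Posterior ∝ prior × likelihood. Numerator for I: 0.35·0.328869 = 0.115104.
Normalizing constant: 0.35·0.328869 + 0.27·0.0748688 + 0.38·0.260927 = 0.234471.
P(I | observation) = 0.115104 / 0.234471 = 0.49091.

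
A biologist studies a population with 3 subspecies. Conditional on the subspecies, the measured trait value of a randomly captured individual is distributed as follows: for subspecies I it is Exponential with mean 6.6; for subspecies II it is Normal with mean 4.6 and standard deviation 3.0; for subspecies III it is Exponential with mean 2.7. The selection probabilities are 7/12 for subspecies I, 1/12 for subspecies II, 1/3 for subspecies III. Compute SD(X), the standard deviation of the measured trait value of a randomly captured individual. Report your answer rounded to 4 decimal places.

Per component, I: μ=6.6, E[X²]=87.12; II: μ=4.6, E[X²]=30.16; III: μ=2.7, E[X²]=14.58.
E[X] = 0.583333·6.6 + 0.0833333·4.6 + 0.333333·2.7 = 5.13333.
E[X²] = 0.583333·87.12 + 0.0833333·30.16 + 0.333333·14.58 = 58.1933.
Var(X) = E[X²] − (E[X])² = 58.1933 − 26.3511 = 31.8422.
SD(X) = √31.8422 = 5.64289.

5.6429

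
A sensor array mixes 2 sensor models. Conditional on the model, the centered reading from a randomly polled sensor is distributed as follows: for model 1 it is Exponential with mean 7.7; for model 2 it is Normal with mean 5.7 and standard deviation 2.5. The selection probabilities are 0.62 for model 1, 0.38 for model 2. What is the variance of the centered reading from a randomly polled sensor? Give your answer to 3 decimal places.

Per component, 1: μ=7.7, E[X²]=118.58; 2: μ=5.7, E[X²]=38.74.
E[X] = 0.62·7.7 + 0.38·5.7 = 6.94.
E[X²] = 0.62·118.58 + 0.38·38.74 = 88.2408.
Var(X) = E[X²] − (E[X])² = 88.2408 − 48.1636 = 40.0772.

40.077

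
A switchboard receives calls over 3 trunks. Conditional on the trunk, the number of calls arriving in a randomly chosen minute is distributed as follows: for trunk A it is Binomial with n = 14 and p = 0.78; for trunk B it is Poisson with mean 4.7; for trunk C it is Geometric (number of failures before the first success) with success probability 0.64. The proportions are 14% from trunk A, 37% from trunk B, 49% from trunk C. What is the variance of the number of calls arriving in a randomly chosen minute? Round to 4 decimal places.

Per component, A: μ=10.92, E[X²]=121.649; B: μ=4.7, E[X²]=26.79; C: μ=0.5625, E[X²]=1.19531.
E[X] = 0.14·10.92 + 0.37·4.7 + 0.49·0.5625 = 3.54343.
E[X²] = 0.14·121.649 + 0.37·26.79 + 0.49·1.19531 = 27.5288.
Var(X) = E[X²] − (E[X])² = 27.5288 − 12.5559 = 14.973.

14.9730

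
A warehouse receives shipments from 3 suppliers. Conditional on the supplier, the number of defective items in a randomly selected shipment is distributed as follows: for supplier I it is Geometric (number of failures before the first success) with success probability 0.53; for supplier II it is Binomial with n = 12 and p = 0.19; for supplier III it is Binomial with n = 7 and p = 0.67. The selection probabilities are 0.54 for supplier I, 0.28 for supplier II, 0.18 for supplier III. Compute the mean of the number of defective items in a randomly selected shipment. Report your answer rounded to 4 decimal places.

Component means — I: 0.886792; II: 2.28; III: 4.69.
E[X] = 0.54·0.886792 + 0.28·2.28 + 0.18·4.69 = 1.96147.

1.9615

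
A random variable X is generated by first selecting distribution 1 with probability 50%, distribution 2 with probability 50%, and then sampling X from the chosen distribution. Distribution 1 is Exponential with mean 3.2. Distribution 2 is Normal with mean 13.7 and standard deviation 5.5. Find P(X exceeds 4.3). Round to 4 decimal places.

Conditional on each component, P(X > 4.3): 1: 0.260866; 2: 0.956283.
By total probability, P(X > 4.3) = 0.5·0.260866 + 0.5·0.956283 = 0.608574.

0.6086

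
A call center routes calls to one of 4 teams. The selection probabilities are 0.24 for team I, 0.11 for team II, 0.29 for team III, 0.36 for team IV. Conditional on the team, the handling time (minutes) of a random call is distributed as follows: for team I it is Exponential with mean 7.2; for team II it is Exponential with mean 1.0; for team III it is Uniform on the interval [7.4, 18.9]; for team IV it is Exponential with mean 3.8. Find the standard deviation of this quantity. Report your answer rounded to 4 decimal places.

Per component, I: μ=7.2, E[X²]=103.68; II: μ=1, E[X²]=2; III: μ=13.15, E[X²]=183.943; IV: μ=3.8, E[X²]=28.88.
E[X] = 0.24·7.2 + 0.11·1 + 0.29·13.15 + 0.36·3.8 = 7.0195.
E[X²] = 0.24·103.68 + 0.11·2 + 0.29·183.943 + 0.36·28.88 = 88.8436.
Var(X) = E[X²] − (E[X])² = 88.8436 − 49.2734 = 39.5702.
SD(X) = √39.5702 = 6.29048.

6.2905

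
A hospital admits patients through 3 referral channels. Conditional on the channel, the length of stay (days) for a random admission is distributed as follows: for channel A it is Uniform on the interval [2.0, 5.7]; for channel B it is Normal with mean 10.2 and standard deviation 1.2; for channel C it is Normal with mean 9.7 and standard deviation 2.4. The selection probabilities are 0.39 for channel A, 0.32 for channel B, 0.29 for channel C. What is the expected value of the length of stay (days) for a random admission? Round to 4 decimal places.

7.5785

Component means — A: 3.85; B: 10.2; C: 9.7.
E[X] = 0.39·3.85 + 0.32·10.2 + 0.29·9.7 = 7.5785.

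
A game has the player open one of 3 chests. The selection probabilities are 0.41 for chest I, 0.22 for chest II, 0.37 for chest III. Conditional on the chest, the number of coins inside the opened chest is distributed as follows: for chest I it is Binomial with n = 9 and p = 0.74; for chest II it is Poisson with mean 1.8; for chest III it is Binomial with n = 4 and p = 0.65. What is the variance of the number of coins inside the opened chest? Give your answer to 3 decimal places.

Per component, I: μ=6.66, E[X²]=46.0872; II: μ=1.8, E[X²]=5.04; III: μ=2.6, E[X²]=7.67.
E[X] = 0.41·6.66 + 0.22·1.8 + 0.37·2.6 = 4.0886.
E[X²] = 0.41·46.0872 + 0.22·5.04 + 0.37·7.67 = 22.8425.
Var(X) = E[X²] − (E[X])² = 22.8425 − 16.7166 = 6.1258.

6.126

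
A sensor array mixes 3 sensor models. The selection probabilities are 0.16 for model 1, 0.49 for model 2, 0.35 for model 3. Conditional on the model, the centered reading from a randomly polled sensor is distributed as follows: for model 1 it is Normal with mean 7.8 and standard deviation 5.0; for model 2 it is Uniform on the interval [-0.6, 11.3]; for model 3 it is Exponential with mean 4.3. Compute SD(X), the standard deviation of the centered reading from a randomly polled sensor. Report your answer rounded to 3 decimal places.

4.195

Per component, 1: μ=7.8, E[X²]=85.84; 2: μ=5.35, E[X²]=40.4233; 3: μ=4.3, E[X²]=36.98.
E[X] = 0.16·7.8 + 0.49·5.35 + 0.35·4.3 = 5.3745.
E[X²] = 0.16·85.84 + 0.49·40.4233 + 0.35·36.98 = 46.4848.
Var(X) = E[X²] − (E[X])² = 46.4848 − 28.8853 = 17.5996.
SD(X) = √17.5996 = 4.19519.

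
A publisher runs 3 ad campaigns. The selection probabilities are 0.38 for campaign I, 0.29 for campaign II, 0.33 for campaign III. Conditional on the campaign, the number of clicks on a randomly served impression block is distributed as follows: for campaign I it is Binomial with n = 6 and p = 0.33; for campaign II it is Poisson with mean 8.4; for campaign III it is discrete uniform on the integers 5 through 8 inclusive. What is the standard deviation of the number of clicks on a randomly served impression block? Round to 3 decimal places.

3.287

Per component, I: μ=1.98, E[X²]=5.247; II: μ=8.4, E[X²]=78.96; III: μ=6.5, E[X²]=43.5.
E[X] = 0.38·1.98 + 0.29·8.4 + 0.33·6.5 = 5.3334.
E[X²] = 0.38·5.247 + 0.29·78.96 + 0.33·43.5 = 39.2473.
Var(X) = E[X²] − (E[X])² = 39.2473 − 28.4452 = 10.8021.
SD(X) = √10.8021 = 3.28666.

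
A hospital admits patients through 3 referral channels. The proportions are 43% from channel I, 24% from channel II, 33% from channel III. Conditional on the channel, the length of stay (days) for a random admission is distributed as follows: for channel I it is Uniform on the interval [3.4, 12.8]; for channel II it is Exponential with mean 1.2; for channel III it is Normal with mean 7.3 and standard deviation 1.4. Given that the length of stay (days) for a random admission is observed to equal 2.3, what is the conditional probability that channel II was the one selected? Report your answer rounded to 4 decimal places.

Likelihoods f(2.3 | ·): I: 0; II: 0.12258; III: 0.000484225.
Posterior ∝ prior × likelihood. Numerator for II: 0.24·0.12258 = 0.0294193.
Normalizing constant: 0.43·0 + 0.24·0.12258 + 0.33·0.000484225 = 0.0295791.
P(II | observation) = 0.0294193 / 0.0295791 = 0.994598.

0.9946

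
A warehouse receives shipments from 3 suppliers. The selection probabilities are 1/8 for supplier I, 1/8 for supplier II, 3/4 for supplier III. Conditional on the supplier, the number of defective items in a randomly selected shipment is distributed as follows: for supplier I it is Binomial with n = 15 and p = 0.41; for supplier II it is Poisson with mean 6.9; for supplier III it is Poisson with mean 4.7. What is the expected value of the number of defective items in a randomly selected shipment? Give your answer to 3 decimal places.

Component means — I: 6.15; II: 6.9; III: 4.7.
E[X] = 0.125·6.15 + 0.125·6.9 + 0.75·4.7 = 5.15625.

5.156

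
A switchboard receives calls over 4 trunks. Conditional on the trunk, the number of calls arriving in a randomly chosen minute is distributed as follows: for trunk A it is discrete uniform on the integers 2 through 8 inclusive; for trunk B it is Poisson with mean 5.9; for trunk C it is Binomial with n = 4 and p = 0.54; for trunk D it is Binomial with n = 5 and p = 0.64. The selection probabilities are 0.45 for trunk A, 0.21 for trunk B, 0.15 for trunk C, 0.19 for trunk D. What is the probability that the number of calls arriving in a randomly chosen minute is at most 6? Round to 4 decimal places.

Conditional on each trunk, P(X ≤ 6): A: 0.714286; B: 0.622361; C: 1; D: 1.
By total probability, P(X ≤ 6) = 0.45·0.714286 + 0.21·0.622361 + 0.15·1 + 0.19·1 = 0.792124.

0.7921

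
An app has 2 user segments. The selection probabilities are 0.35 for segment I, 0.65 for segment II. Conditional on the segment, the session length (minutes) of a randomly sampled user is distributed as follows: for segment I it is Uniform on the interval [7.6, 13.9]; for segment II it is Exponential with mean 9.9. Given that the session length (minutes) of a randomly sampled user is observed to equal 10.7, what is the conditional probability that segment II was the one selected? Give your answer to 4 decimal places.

Likelihoods f(10.7 | ·): I: 0.15873; II: 0.0342749.
Posterior ∝ prior × likelihood. Numerator for II: 0.65·0.0342749 = 0.0222787.
Normalizing constant: 0.35·0.15873 + 0.65·0.0342749 = 0.0778342.
P(II | observation) = 0.0222787 / 0.0778342 = 0.286232.

0.2862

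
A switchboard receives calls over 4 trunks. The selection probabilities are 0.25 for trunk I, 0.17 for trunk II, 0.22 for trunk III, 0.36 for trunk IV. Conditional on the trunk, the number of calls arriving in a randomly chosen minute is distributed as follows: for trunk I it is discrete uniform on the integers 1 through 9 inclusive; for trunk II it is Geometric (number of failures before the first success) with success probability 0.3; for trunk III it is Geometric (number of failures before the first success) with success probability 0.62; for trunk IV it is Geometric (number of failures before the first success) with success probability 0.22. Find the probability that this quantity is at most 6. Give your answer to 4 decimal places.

Conditional on each trunk, P(X ≤ 6): I: 0.666667; II: 0.917646; III: 0.998856; IV: 0.824344.
By total probability, P(X ≤ 6) = 0.25·0.666667 + 0.17·0.917646 + 0.22·0.998856 + 0.36·0.824344 = 0.839179.

0.8392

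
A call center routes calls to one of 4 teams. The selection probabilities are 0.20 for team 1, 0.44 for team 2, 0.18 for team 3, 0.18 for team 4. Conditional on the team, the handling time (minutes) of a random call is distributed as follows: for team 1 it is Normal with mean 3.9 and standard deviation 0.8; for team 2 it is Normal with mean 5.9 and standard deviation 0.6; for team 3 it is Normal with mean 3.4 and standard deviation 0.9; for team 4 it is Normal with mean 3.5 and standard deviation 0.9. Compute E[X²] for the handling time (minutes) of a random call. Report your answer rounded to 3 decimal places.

For each component E[X²] = Var + (mean)², giving 1: 15.85; 2: 35.17; 3: 12.37; 4: 13.06.
Overall E[X²] = 0.2·15.85 + 0.44·35.17 + 0.18·12.37 + 0.18·13.06 = 23.2222.

23.222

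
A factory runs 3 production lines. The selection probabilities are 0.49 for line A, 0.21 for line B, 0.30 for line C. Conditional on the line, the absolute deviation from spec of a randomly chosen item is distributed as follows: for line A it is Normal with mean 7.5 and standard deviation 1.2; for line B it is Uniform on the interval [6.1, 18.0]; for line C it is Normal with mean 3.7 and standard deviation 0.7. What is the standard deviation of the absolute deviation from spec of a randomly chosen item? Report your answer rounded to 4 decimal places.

3.4607

Per component, A: μ=7.5, E[X²]=57.69; B: μ=12.05, E[X²]=157.003; C: μ=3.7, E[X²]=14.18.
E[X] = 0.49·7.5 + 0.21·12.05 + 0.3·3.7 = 7.3155.
E[X²] = 0.49·57.69 + 0.21·157.003 + 0.3·14.18 = 65.4928.
Var(X) = E[X²] − (E[X])² = 65.4928 − 53.5165 = 11.9763.
SD(X) = √11.9763 = 3.46067.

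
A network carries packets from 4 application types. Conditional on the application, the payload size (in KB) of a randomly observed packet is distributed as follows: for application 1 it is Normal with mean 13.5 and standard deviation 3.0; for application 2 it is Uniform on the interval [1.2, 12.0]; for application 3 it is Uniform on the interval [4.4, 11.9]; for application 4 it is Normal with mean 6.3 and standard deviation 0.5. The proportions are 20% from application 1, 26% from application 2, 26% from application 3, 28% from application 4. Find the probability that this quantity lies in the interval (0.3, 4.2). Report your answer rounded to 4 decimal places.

Conditional on each application, P(0.3 < X < 4.2): 1: 0.000962191; 2: 0.277778; 3: 0; 4: 1.33457e-05.
By total probability, P(0.3 < X < 4.2) = 0.2·0.000962191 + 0.26·0.277778 + 0.26·0 + 0.28·1.33457e-05 = 0.0724184.

0.0724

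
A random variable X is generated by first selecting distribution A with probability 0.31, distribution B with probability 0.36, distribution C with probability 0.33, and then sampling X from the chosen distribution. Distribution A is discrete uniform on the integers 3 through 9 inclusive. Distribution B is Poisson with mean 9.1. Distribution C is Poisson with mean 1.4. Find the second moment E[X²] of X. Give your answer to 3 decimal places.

For each component E[X²] = Var + (mean)², giving A: 40; B: 91.91; C: 3.36.
Overall E[X²] = 0.31·40 + 0.36·91.91 + 0.33·3.36 = 46.5964.

46.596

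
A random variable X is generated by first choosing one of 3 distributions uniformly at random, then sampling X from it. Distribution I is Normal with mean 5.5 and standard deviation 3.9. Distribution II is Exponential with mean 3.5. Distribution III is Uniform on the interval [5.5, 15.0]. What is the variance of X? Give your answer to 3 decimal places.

19.674

Per component, I: μ=5.5, E[X²]=45.46; II: μ=3.5, E[X²]=24.5; III: μ=10.25, E[X²]=112.583.
E[X] = 0.333333·5.5 + 0.333333·3.5 + 0.333333·10.25 = 6.41667.
E[X²] = 0.333333·45.46 + 0.333333·24.5 + 0.333333·112.583 = 60.8478.
Var(X) = E[X²] − (E[X])² = 60.8478 − 41.1736 = 19.6742.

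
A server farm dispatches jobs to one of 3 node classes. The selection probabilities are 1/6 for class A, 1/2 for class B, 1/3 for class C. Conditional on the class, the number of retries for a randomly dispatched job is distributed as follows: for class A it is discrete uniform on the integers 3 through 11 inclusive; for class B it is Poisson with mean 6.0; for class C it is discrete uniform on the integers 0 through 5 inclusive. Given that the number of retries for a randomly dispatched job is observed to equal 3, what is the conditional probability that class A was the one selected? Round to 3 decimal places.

Likelihoods P(X=3 | ·): A: 0.111111; B: 0.0892351; C: 0.166667.
Posterior ∝ prior × likelihood. Numerator for A: 0.166667·0.111111 = 0.0185185.
Normalizing constant: 0.166667·0.111111 + 0.5·0.0892351 + 0.333333·0.166667 = 0.118692.
P(A | observation) = 0.0185185 / 0.118692 = 0.156022.

0.156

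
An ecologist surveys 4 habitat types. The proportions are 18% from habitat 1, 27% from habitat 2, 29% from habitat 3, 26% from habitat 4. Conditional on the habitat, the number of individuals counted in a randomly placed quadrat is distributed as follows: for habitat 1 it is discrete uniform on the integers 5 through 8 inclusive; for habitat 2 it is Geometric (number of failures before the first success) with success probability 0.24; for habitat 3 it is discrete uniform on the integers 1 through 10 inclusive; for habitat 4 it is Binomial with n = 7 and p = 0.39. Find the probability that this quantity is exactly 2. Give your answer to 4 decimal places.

Conditional on each habitat, P(X = 2): 1: 0; 2: 0.138624; 3: 0.1; 4: 0.269773.
By total probability, P(X = 2) = 0.18·0 + 0.27·0.138624 + 0.29·0.1 + 0.26·0.269773 = 0.136569.

0.1366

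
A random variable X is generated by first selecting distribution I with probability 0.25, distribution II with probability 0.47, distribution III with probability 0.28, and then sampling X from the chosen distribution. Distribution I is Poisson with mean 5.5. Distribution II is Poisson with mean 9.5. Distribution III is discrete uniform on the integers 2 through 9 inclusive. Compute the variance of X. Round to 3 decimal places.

11.296

Per component, I: μ=5.5, E[X²]=35.75; II: μ=9.5, E[X²]=99.75; III: μ=5.5, E[X²]=35.5.
E[X] = 0.25·5.5 + 0.47·9.5 + 0.28·5.5 = 7.38.
E[X²] = 0.25·35.75 + 0.47·99.75 + 0.28·35.5 = 65.76.
Var(X) = E[X²] − (E[X])² = 65.76 − 54.4644 = 11.2956.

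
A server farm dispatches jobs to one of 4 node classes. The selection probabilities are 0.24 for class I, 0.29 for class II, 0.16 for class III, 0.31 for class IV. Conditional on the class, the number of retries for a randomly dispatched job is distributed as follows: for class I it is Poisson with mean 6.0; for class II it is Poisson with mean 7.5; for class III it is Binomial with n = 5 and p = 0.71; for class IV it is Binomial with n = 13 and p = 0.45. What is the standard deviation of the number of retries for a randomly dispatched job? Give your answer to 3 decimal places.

Per component, I: μ=6, E[X²]=42; II: μ=7.5, E[X²]=63.75; III: μ=3.55, E[X²]=13.632; IV: μ=5.85, E[X²]=37.44.
E[X] = 0.24·6 + 0.29·7.5 + 0.16·3.55 + 0.31·5.85 = 5.9965.
E[X²] = 0.24·42 + 0.29·63.75 + 0.16·13.632 + 0.31·37.44 = 42.355.
Var(X) = E[X²] − (E[X])² = 42.355 − 35.958 = 6.39701.
SD(X) = √6.39701 = 2.52923.

2.529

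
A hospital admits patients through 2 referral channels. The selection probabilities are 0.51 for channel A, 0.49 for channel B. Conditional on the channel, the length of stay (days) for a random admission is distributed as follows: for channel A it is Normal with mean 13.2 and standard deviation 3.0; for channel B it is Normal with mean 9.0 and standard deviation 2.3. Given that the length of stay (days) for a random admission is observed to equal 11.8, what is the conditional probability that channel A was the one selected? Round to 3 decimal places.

0.600

Likelihoods f(11.8 | ·): A: 0.119261; B: 0.0826725.
Posterior ∝ prior × likelihood. Numerator for A: 0.51·0.119261 = 0.0608232.
Normalizing constant: 0.51·0.119261 + 0.49·0.0826725 = 0.101333.
P(A | observation) = 0.0608232 / 0.101333 = 0.600233.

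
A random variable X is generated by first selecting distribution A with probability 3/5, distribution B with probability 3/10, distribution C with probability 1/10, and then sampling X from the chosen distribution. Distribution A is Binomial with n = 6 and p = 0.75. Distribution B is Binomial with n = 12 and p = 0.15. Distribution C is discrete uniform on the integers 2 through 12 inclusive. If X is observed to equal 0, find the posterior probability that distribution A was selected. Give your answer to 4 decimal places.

0.0034

Likelihoods P(X=0 | ·): A: 0.000244141; B: 0.142242; C: 0.
Posterior ∝ prior × likelihood. Numerator for A: 0.6·0.000244141 = 0.000146484.
Normalizing constant: 0.6·0.000244141 + 0.3·0.142242 + 0.1·0 = 0.042819.
P(A | observation) = 0.000146484 / 0.042819 = 0.00342101.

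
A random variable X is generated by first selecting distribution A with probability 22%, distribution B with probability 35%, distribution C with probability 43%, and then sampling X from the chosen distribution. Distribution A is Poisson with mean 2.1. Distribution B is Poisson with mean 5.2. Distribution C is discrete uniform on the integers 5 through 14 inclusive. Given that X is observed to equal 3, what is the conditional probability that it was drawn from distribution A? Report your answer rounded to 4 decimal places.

Likelihoods P(X=3 | ·): A: 0.189011; B: 0.129279; C: 0.
Posterior ∝ prior × likelihood. Numerator for A: 0.22·0.189011 = 0.0415825.
Normalizing constant: 0.22·0.189011 + 0.35·0.129279 + 0.43·0 = 0.0868301.
P(A | observation) = 0.0415825 / 0.0868301 = 0.478895.

0.4789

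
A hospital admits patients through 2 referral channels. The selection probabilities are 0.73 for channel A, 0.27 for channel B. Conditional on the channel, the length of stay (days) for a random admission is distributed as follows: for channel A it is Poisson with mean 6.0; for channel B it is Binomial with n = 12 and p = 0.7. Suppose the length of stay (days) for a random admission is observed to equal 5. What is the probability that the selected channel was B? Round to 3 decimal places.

Likelihoods P(X=5 | ·): A: 0.160623; B: 0.0291115.
Posterior ∝ prior × likelihood. Numerator for B: 0.27·0.0291115 = 0.0078601.
Normalizing constant: 0.73·0.160623 + 0.27·0.0291115 = 0.125115.
P(B | observation) = 0.0078601 / 0.125115 = 0.062823.

0.063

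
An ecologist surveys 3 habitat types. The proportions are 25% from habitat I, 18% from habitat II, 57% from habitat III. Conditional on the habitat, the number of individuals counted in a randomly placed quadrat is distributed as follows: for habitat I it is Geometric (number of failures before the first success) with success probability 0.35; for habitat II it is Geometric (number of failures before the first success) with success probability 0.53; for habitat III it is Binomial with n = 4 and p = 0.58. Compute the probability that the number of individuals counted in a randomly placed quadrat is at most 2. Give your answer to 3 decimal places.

Conditional on each habitat, P(X ≤ 2): I: 0.725375; II: 0.896177; III: 0.559047.
By total probability, P(X ≤ 2) = 0.25·0.725375 + 0.18·0.896177 + 0.57·0.559047 = 0.661312.

0.661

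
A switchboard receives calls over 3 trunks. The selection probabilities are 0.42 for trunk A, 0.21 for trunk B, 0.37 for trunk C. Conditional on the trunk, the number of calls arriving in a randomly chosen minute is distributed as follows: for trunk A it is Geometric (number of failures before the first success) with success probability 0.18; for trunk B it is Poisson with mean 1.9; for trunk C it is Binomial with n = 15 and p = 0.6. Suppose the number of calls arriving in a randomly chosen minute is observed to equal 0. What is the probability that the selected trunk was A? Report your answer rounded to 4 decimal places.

0.7065

Likelihoods P(X=0 | ·): A: 0.18; B: 0.149569; C: 1.07374e-06.
Posterior ∝ prior × likelihood. Numerator for A: 0.42·0.18 = 0.0756.
Normalizing constant: 0.42·0.18 + 0.21·0.149569 + 0.37·1.07374e-06 = 0.10701.
P(A | observation) = 0.0756 / 0.10701 = 0.706477.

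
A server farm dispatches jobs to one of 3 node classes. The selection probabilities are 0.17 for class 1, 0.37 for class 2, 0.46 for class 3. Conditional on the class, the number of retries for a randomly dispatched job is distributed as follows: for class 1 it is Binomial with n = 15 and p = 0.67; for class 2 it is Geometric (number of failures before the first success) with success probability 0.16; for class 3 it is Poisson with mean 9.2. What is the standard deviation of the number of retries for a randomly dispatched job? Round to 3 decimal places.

4.593

Per component, 1: μ=10.05, E[X²]=104.319; 2: μ=5.25, E[X²]=60.375; 3: μ=9.2, E[X²]=93.84.
E[X] = 0.17·10.05 + 0.37·5.25 + 0.46·9.2 = 7.883.
E[X²] = 0.17·104.319 + 0.37·60.375 + 0.46·93.84 = 83.2394.
Var(X) = E[X²] − (E[X])² = 83.2394 − 62.1417 = 21.0977.
SD(X) = √21.0977 = 4.59322.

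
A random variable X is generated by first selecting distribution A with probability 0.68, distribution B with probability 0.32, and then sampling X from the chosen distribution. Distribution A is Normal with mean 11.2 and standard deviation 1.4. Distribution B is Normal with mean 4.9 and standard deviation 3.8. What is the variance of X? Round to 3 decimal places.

14.590

Per component, A: μ=11.2, E[X²]=127.4; B: μ=4.9, E[X²]=38.45.
E[X] = 0.68·11.2 + 0.32·4.9 = 9.184.
E[X²] = 0.68·127.4 + 0.32·38.45 = 98.936.
Var(X) = E[X²] − (E[X])² = 98.936 − 84.3459 = 14.5901.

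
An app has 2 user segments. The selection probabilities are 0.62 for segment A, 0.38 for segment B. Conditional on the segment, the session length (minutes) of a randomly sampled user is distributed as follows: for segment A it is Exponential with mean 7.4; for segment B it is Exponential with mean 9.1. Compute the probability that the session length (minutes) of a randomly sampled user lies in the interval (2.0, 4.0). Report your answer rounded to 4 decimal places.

0.1722

Conditional on each segment, P(2.0 < X < 4.0): A: 0.18074; B: 0.158376.
By total probability, P(2.0 < X < 4.0) = 0.62·0.18074 + 0.38·0.158376 = 0.172241.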